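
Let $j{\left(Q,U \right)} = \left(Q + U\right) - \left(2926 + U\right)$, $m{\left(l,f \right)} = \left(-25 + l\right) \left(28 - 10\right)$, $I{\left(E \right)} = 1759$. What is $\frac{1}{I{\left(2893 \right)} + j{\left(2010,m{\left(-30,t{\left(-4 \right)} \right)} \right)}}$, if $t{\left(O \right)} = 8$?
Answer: $\frac{1}{843} \approx 0.0011862$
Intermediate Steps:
$m{\left(l,f \right)} = -450 + 18 l$ ($m{\left(l,f \right)} = \left(-25 + l\right) 18 = -450 + 18 l$)
$j{\left(Q,U \right)} = -2926 + Q$
$\frac{1}{I{\left(2893 \right)} + j{\left(2010,m{\left(-30,t{\left(-4 \right)} \right)} \right)}} = \frac{1}{1759 + \left(-2926 + 2010\right)} = \frac{1}{1759 - 916} = \frac{1}{843}$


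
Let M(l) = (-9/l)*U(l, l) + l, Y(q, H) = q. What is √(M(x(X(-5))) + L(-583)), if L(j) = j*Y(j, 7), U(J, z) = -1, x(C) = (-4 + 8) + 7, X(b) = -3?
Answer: √41127999/11 ≈ 583.01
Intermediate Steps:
x(C) = 11 (x(C) = 4 + 7 = 11)
L(j) = j² (L(j) = j*j = j²)
M(l) = l + 9/l (M(l) = -9/l*(-1) + l = 9/l + l = l + 9/l)
√(M(x(X(-5))) + L(-583)) = √((11 + 9/11) + (-583)²) = √((11 + 9*(1/11)) + 339889) = √((11 + 9/11) + 339889) = √(130/11 + 339889) = √(3738909/11) = √41127999/11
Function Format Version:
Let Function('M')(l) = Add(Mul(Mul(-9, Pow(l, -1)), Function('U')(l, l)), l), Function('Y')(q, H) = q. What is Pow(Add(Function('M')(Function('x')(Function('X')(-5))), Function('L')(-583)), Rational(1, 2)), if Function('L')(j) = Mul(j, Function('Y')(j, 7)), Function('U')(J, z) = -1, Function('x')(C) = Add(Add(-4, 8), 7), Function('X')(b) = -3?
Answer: Mul(Rational(1, 11), Pow(41127999, Rational(1, 2))) ≈ 583.01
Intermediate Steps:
Function('x')(C) = 11 (Function('x')(C) = Add(4, 7) = 11)
Function('L')(j) = Pow(j, 2) (Function('L')(j) = Mul(j, j) = Pow(j, 2))
Function('M')(l) = Add(l, Mul(9, Pow(l, -1))) (Function('M')(l) = Add(Mul(Mul(-9, Pow(l, -1)), -1), l) = Add(Mul(9, Pow(l, -1)), l) = Add(l, Mul(9, Pow(l, -1))))
Pow(Add(Function('M')(Function('x')(Function('X')(-5))), Function('L')(-583)), Rational(1, 2)) = Pow(Add(Add(11, Mul(9, Pow(11, -1))), Pow(-583, 2)), Rational(1, 2)) = Pow(Add(Add(11, Mul(9, Rational(1, 11))), 339889), Rational(1, 2)) = Pow(Add(Add(11, Rational(9, 11)), 339889), Rational(1, 2)) = Pow(Add(Rational(130, 11), 339889), Rational(1, 2)) = Pow(Rational(3738909, 11), Rational(1, 2)) = Mul(Rational(1, 11), Pow(41127999, Rational(1, 2)))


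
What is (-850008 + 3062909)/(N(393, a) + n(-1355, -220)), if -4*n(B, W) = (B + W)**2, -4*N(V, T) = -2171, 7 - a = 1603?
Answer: -4425802/1239227 ≈ -3.5714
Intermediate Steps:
a = -1596 (a = 7 - 1*1603 = 7 - 1603 = -1596)
N(V, T) = 2171/4 (N(V, T) = -1/4*(-2171) = 2171/4)
n(B, W) = -(B + W)**2/4
(-850008 + 3062909)/(N(393, a) + n(-1355, -220)) = (-850008 + 3062909)/(2171/4 - (-1355 - 220)**2/4) = 2212901/(2171/4 - 1/4*(-1575)**2) = 2212901/(2171/4 - 1/4*2480625) = 2212901/(2171/4 - 2480625/4) = 2212901/(-1239227/2) = 2212901*(-2/1239227) = -4425802/1239227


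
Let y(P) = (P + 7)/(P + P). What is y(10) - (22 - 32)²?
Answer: -1983/20 ≈ -99.150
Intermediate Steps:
y(P) = (7 + P)/(2*P) (y(P) = (7 + P)/((2*P)) = (7 + P)*(1/(2*P)) = (7 + P)/(2*P))
y(10) - (22 - 32)² = (½)*(7 + 10)/10 - (22 - 32)² = (½)*(⅒)*17 - 1*(-10)² = 17/20 - 1*100 = 17/20 - 100 = -1983/20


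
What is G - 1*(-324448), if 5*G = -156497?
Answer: 1465743/5 ≈ 2.9315e+5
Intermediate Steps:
G = -156497/5 (G = (⅕)*(-156497) = -156497/5 ≈ -31299.)
G - 1*(-324448) = -156497/5 - 1*(-324448) = -156497/5 + 324448 = 1465743/5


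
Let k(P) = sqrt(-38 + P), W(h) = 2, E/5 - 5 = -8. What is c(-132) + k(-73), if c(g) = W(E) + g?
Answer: -130 + I*sqrt(111) ≈ -130.0 + 10.536*I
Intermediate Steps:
E = -15 (E = 25 + 5*(-8) = 25 - 40 = -15)
c(g) = 2 + g
c(-132) + k(-73) = (2 - 132) + sqrt(-38 - 73) = -130 + sqrt(-111) = -130 + I*sqrt(111)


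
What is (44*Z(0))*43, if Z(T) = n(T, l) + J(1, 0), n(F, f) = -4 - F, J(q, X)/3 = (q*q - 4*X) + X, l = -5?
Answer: -1892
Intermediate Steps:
J(q, X) = -9*X + 3*q² (J(q, X) = 3*((q*q - 4*X) + X) = 3*((q² - 4*X) + X) = 3*(q² - 3*X) = -9*X + 3*q²)
Z(T) = -1 - T (Z(T) = (-4 - T) + (-9*0 + 3*1²) = (-4 - T) + (0 + 3*1) = (-4 - T) + (0 + 3) = (-4 - T) + 3 = -1 - T)
(44*Z(0))*43 = (44*(-1 - 1*0))*43 = (44*(-1 + 0))*43 = (44*(-1))*43 = -44*43 = -1892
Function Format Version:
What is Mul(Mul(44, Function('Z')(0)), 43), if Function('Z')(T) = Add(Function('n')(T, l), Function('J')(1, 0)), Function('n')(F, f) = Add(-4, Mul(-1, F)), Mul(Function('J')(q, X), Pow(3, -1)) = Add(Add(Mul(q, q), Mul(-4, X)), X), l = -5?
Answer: -1892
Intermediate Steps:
Function('J')(q, X) = Add(Mul(-9, X), Mul(3, Pow(q, 2))) (Function('J')(q, X) = Mul(3, Add(Add(Mul(q, q), Mul(-4, X)), X)) = Mul(3, Add(Add(Pow(q, 2), Mul(-4, X)), X)) = Mul(3, Add(Pow(q, 2), Mul(-3, X))) = Add(Mul(-9, X), Mul(3, Pow(q, 2))))
Function('Z')(T) = Add(-1, Mul(-1, T)) (Function('Z')(T) = Add(Add(-4, Mul(-1, T)), Add(Mul(-9, 0), Mul(3, Pow(1, 2)))) = Add(Add(-4, Mul(-1, T)), Add(0, Mul(3, 1))) = Add(Add(-4, Mul(-1, T)), Add(0, 3)) = Add(Add(-4, Mul(-1, T)), 3) = Add(-1, Mul(-1, T)))
Mul(Mul(44, Function('Z')(0)), 43) = Mul(Mul(44, Add(-1, Mul(-1, 0))), 43) = Mul(Mul(44, Add(-1, 0)), 43) = Mul(Mul(44, -1), 43) = Mul(-44, 43) = -1892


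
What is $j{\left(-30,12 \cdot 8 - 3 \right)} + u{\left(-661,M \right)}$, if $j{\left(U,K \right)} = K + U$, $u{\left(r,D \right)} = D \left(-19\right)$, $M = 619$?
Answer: $-11698$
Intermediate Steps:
$u{\left(r,D \right)} = - 19 D$
$j{\left(-30,12 \cdot 8 - 3 \right)} + u{\left(-661,M \right)} = \left(\left(12 \cdot 8 - 3\right) - 30\right) - 11761 = \left(\left(96 - 3\right) - 30\right) - 11761 = \left(93 - 30\right) - 11761 = 63 - 11761 = -11698$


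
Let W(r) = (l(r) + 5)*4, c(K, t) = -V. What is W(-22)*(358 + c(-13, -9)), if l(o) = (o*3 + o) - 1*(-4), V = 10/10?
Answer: -112812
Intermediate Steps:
V = 1 (V = 10*(⅒) = 1)
c(K, t) = -1 (c(K, t) = -1*1 = -1)
l(o) = 4 + 4*o (l(o) = (3*o + o) + 4 = 4*o + 4 = 4 + 4*o)
W(r) = 36 + 16*r (W(r) = ((4 + 4*r) + 5)*4 = (9 + 4*r)*4 = 36 + 16*r)
W(-22)*(358 + c(-13, -9)) = (36 + 16*(-22))*(358 - 1) = (36 - 352)*357 = -316*357 = -112812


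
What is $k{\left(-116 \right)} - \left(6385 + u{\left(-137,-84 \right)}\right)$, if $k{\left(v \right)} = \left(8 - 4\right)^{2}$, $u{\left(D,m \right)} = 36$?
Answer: $-6405$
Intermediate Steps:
$k{\left(v \right)} = 16$ ($k{\left(v \right)} = 4^{2} = 16$)
$k{\left(-116 \right)} - \left(6385 + u{\left(-137,-84 \right)}\right) = 16 - 6421 = -6405$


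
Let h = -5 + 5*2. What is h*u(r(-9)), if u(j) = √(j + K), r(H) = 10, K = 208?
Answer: 5*√218 ≈ 73.824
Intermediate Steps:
u(j) = √(208 + j) (u(j) = √(j + 208) = √(208 + j))
h = 5 (h = -5 + 10 = 5)
h*u(r(-9)) = 5*√(208 + 10) = 5*√218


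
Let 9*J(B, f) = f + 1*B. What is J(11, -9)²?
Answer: 4/81 ≈ 0.049383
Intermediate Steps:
J(B, f) = B/9 + f/9 (J(B, f) = (f + 1*B)/9 = (f + B)/9 = (B + f)/9 = B/9 + f/9)
J(11, -9)² = ((⅑)*11 + (⅑)*(-9))² = (11/9 - 1)² = (2/9)² = 4/81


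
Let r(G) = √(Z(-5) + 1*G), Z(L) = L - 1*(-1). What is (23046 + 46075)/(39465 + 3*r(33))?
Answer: 303095585/173053996 - 69121*√29/519161988 ≈ 1.7507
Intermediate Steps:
Z(L) = 1 + L (Z(L) = L + 1 = 1 + L)
r(G) = √(-4 + G) (r(G) = √((1 - 5) + 1*G) = √(-4 + G))
(23046 + 46075)/(39465 + 3*r(33)) = (23046 + 46075)/(39465 + 3*√(-4 + 33)) = 69121/(39465 + 3*√29)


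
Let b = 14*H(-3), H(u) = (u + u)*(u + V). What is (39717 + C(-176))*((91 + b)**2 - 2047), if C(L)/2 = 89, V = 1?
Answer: 2594531430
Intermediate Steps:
H(u) = 2*u*(1 + u) (H(u) = (u + u)*(u + 1) = (2*u)*(1 + u) = 2*u*(1 + u))
C(L) = 178 (C(L) = 2*89 = 178)
b = 168 (b = 14*(2*(-3)*(1 - 3)) = 14*(2*(-3)*(-2)) = 14*12 = 168)
(39717 + C(-176))*((91 + b)**2 - 2047) = (39717 + 178)*((91 + 168)**2 - 2047) = 39895*(259**2 - 2047) = 39895*(67081 - 2047) = 39895*65034 = 2594531430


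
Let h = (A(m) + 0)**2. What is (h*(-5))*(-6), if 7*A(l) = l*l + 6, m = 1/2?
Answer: 9375/392 ≈ 23.916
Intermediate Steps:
m = 1/2 ≈ 0.50000
A(l) = 6/7 + l**2/7 (A(l) = (l*l + 6)/7 = (l**2 + 6)/7 = (6 + l**2)/7 = 6/7 + l**2/7)
h = 625/784 (h = ((6/7 + (1/2)**2/7) + 0)**2 = ((6/7 + (1/7)*(1/4)) + 0)**2 = ((6/7 + 1/28) + 0)**2 = (25/28 + 0)**2 = (25/28)**2 = 625/784 ≈ 0.79719)
(h*(-5))*(-6) = ((625/784)*(-5))*(-6) = -3125/784*(-6) = 9375/392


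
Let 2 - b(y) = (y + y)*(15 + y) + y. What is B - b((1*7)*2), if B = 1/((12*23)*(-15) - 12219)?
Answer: 13479815/16359 ≈ 824.00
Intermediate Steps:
B = -1/16359 (B = 1/(276*(-15) - 12219) = 1/(-4140 - 12219) = 1/(-16359) = -1/16359 ≈ -6.1128e-5)
b(y) = 2 - y - 2*y*(15 + y) (b(y) = 2 - ((y + y)*(15 + y) + y) = 2 - ((2*y)*(15 + y) + y) = 2 - (2*y*(15 + y) + y) = 2 - (y + 2*y*(15 + y)) = 2 + (-y - 2*y*(15 + y)) = 2 - y - 2*y*(15 + y))
B - b((1*7)*2) = -1/16359 - (2 - 31*1*7*2 - 2*((1*7)*2)²) = -1/16359 - (2 - 217*2 - 2*(7*2)²) = -1/16359 - (2 - 31*14 - 2*14²) = -1/16359 - (2 - 434 - 2*196) = -1/16359 - (2 - 434 - 392) = -1/16359 - 1*(-824) = -1/16359 + 824 = 13479815/16359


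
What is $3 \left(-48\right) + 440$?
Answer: $296$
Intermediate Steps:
$3 \left(-48\right) + 440 = -144 + 440 = 296$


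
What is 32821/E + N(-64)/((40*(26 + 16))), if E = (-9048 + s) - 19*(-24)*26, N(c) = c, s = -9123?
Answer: -231431/44205 ≈ -5.2354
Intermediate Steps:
E = -6315 (E = (-9048 - 9123) - 19*(-24)*26 = -18171 + 456*26 = -18171 + 11856 = -6315)
32821/E + N(-64)/((40*(26 + 16))) = 32821/(-6315) - 64*1/(40*(26 + 16)) = 32821*(-1/6315) - 64/(40*42) = -32821/6315 - 64/1680 = -32821/6315 - 64*1/1680 = -32821/6315 - 4/105 = -231431/44205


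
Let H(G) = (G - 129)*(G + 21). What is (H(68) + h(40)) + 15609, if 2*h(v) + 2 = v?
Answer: 10199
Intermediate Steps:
H(G) = (-129 + G)*(21 + G)
h(v) = -1 + v/2
(H(68) + h(40)) + 15609 = ((-2709 + 68² - 108*68) + (-1 + (½)*40)) + 15609 = ((-2709 + 4624 - 7344) + (-1 + 20)) + 15609 = (-5429 + 19) + 15609 = -5410 + 15609 = 10199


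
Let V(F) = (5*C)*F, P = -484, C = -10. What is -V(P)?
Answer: -24200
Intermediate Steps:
V(F) = -50*F (V(F) = (5*(-10))*F = -50*F)
-V(P) = -(-50)*(-484) = -1*24200 = -24200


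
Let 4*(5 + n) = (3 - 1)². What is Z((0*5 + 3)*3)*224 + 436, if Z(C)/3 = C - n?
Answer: 9172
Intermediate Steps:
n = -4 (n = -5 + (3 - 1)²/4 = -5 + (¼)*2² = -5 + (¼)*4 = -5 + 1 = -4)
Z(C) = 12 + 3*C (Z(C) = 3*(C - 1*(-4)) = 3*(C + 4) = 3*(4 + C) = 12 + 3*C)
Z((0*5 + 3)*3)*224 + 436 = (12 + 3*((0*5 + 3)*3))*224 + 436 = (12 + 3*((0 + 3)*3))*224 + 436 = (12 + 3*(3*3))*224 + 436 = (12 + 3*9)*224 + 436 = (12 + 27)*224 + 436 = 39*224 + 436 = 8736 + 436 = 9172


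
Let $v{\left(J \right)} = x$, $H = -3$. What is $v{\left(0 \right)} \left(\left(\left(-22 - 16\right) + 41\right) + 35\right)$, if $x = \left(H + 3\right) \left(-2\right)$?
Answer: $0$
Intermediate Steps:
$x = 0$ ($x = \left(-3 + 3\right) \left(-2\right) = 0 \left(-2\right) = 0$)
$v{\left(J \right)} = 0$
$v{\left(0 \right)} \left(\left(\left(-22 - 16\right) + 41\right) + 35\right) = 0 \left(\left(\left(-22 - 16\right) + 41\right) + 35\right) = 0 \left(\left(-38 + 41\right) + 35\right) = 0 \left(3 + 35\right) = 0 \cdot 38 = 0$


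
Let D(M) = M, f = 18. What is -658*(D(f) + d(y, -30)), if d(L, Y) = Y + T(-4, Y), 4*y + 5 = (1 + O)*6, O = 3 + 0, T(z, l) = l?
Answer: 27636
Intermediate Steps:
O = 3
y = 19/4 (y = -5/4 + ((1 + 3)*6)/4 = -5/4 + (4*6)/4 = -5/4 + (¼)*24 = -5/4 + 6 = 19/4 ≈ 4.7500)
d(L, Y) = 2*Y (d(L, Y) = Y + Y = 2*Y)
-658*(D(f) + d(y, -30)) = -658*(18 + 2*(-30)) = -658*(18 - 60) = -658*(-42) = 27636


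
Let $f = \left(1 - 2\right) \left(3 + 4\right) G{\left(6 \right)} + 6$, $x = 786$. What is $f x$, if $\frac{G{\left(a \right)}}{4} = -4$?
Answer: $92748$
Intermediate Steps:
$G{\left(a \right)} = -16$ ($G{\left(a \right)} = 4 \left(-4\right) = -16$)
$f = 118$ ($f = \left(1 - 2\right) \left(3 + 4\right) \left(-16\right) + 6 = \left(-1\right) 7 \left(-16\right) + 6 = \left(-7\right) \left(-16\right) + 6 = 112 + 6 = 118$)
$f x = 118 \cdot 786 = 92748$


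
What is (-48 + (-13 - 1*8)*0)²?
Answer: 2304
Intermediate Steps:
(-48 + (-13 - 1*8)*0)² = (-48 + (-13 - 8)*0)² = (-48 - 21*0)² = (-48 + 0)² = (-48)² = 2304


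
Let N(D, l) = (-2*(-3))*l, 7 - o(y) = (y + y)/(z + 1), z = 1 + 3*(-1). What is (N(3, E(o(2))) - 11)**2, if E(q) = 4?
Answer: 169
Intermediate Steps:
z = -2 (z = 1 - 3 = -2)
o(y) = 7 + 2*y (o(y) = 7 - (y + y)/(-2 + 1) = 7 - 2*y/(-1) = 7 - 2*y*(-1) = 7 - (-2)*y = 7 + 2*y)
N(D, l) = 6*l
(N(3, E(o(2))) - 11)**2 = (6*4 - 11)**2 = (24 - 11)**2 = 13**2 = 169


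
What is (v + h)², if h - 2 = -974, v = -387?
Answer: 1846881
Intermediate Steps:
h = -972 (h = 2 - 974 = -972)
(v + h)² = (-387 - 972)² = (-1359)² = 1846881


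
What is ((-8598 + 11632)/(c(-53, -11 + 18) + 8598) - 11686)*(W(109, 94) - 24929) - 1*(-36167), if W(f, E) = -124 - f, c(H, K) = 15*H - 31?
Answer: 571376992580/1943 ≈ 2.9407e+8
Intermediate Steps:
c(H, K) = -31 + 15*H
((-8598 + 11632)/(c(-53, -11 + 18) + 8598) - 11686)*(W(109, 94) - 24929) - 1*(-36167) = ((-8598 + 11632)/((-31 + 15*(-53)) + 8598) - 11686)*((-124 - 1*109) - 24929) - 1*(-36167) = (3034/((-31 - 795) + 8598) - 11686)*((-124 - 109) - 24929) + 36167 = (3034/(-826 + 8598) - 11686)*(-233 - 24929) + 36167 = (3034/7772 - 11686)*(-25162) + 36167 = (3034*(1/7772) - 11686)*(-25162) + 36167 = (1517/3886 - 11686)*(-25162) + 36167 = -45410279/3886*(-25162) + 36167 = 571306720099/1943 + 36167 = 571376992580/1943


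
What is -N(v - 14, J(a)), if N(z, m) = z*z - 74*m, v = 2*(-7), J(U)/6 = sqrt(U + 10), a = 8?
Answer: -784 + 1332*sqrt(2) ≈ 1099.7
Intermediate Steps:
J(U) = 6*sqrt(10 + U) (J(U) = 6*sqrt(U + 10) = 6*sqrt(10 + U))
v = -14
N(z, m) = z**2 - 74*m
-N(v - 14, J(a)) = -((-14 - 14)**2 - 444*sqrt(10 + 8)) = -((-28)**2 - 444*sqrt(18)) = -(784 - 444*3*sqrt(2)) = -(784 - 1332*sqrt(2)) = -784 + 1332*sqrt(2)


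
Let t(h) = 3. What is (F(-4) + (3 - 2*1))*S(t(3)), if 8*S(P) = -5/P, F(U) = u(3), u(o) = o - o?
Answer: -5/24 ≈ -0.20833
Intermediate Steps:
u(o) = 0
F(U) = 0
S(P) = -5/(8*P) (S(P) = (-5/P)/8 = -5/(8*P))
(F(-4) + (3 - 2*1))*S(t(3)) = (0 + (3 - 2*1))*(-5/8/3) = (0 + (3 - 2))*(-5/8*⅓) = (0 + 1)*(-5/24) = 1*(-5/24) = -5/24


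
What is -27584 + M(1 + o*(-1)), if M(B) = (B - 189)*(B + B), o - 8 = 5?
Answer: -22760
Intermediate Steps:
o = 13 (o = 8 + 5 = 13)
M(B) = 2*B*(-189 + B) (M(B) = (-189 + B)*(2*B) = 2*B*(-189 + B))
-27584 + M(1 + o*(-1)) = -27584 + 2*(1 + 13*(-1))*(-189 + (1 + 13*(-1))) = -27584 + 2*(1 - 13)*(-189 + (1 - 13)) = -27584 + 2*(-12)*(-189 - 12) = -27584 + 2*(-12)*(-201) = -27584 + 4824 = -22760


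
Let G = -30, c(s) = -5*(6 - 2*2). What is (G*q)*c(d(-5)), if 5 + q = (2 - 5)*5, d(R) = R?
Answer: -6000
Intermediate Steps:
q = -20 (q = -5 + (2 - 5)*5 = -5 - 3*5 = -5 - 15 = -20)
c(s) = -10 (c(s) = -5*(6 - 4) = -5*2 = -10)
(G*q)*c(d(-5)) = -30*(-20)*(-10) = 600*(-10) = -6000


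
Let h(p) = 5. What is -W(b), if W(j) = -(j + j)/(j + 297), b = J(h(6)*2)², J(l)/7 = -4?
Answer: 1568/1081 ≈ 1.4505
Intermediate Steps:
J(l) = -28 (J(l) = 7*(-4) = -28)
b = 784 (b = (-28)² = 784)
W(j) = -2*j/(297 + j)
-W(b) = -(-2)*784/(297 + 784) = -(-2)*784/1081 = -1*(-1568/1081) = 1568/1081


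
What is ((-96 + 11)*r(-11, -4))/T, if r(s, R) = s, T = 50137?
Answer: 935/50137 ≈ 0.018649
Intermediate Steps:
((-96 + 11)*r(-11, -4))/T = ((-96 + 11)*(-11))/50137 = -85*(-11)*(1/50137) = 935*(1/50137) = 935/50137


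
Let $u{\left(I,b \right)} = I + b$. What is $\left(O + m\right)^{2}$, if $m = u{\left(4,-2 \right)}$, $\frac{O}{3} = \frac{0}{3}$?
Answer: $4$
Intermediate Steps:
$O = 0$ ($O = 3 \cdot \frac{0}{3} = 3 \cdot 0 \cdot \frac{1}{3} = 3 \cdot 0 = 0$)
$m = 2$ ($m = 4 - 2 = 2$)
$\left(O + m\right)^{2} = \left(0 + 2\right)^{2} = 2^{2} = 4$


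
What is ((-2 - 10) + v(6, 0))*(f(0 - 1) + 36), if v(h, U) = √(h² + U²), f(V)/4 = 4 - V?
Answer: -336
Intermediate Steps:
f(V) = 16 - 4*V (f(V) = 4*(4 - V) = 16 - 4*V)
v(h, U) = √(U² + h²)
((-2 - 10) + v(6, 0))*(f(0 - 1) + 36) = ((-2 - 10) + √(0² + 6²))*((16 - 4*(0 - 1)) + 36) = (-12 + √(0 + 36))*((16 - 4*(-1)) + 36) = (-12 + √36)*((16 + 4) + 36) = (-12 + 6)*(20 + 36) = -6*56 = -336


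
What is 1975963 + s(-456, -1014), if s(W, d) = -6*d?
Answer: 1982047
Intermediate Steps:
1975963 + s(-456, -1014) = 1975963 - 6*(-1014) = 1975963 + 6084 = 1982047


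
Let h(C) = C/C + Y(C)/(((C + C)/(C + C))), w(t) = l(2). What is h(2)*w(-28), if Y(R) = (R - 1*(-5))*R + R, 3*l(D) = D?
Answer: 34/3 ≈ 11.333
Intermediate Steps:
l(D) = D/3
w(t) = ⅔ (w(t) = (⅓)*2 = ⅔)
Y(R) = R + R*(5 + R) (Y(R) = (R + 5)*R + R = (5 + R)*R + R = R*(5 + R) + R = R + R*(5 + R))
h(C) = 1 + C*(6 + C) (h(C) = C/C + (C*(6 + C))/(((C + C)/(C + C))) = 1 + (C*(6 + C))/(((2*C)/((2*C)))) = 1 + (C*(6 + C))/(((2*C)*(1/(2*C)))) = 1 + (C*(6 + C))/1 = 1 + (C*(6 + C))*1 = 1 + C*(6 + C))
h(2)*w(-28) = (1 + 2*(6 + 2))*(⅔) = (1 + 2*8)*(⅔) = (1 + 16)*(⅔) = 17*(⅔) = 34/3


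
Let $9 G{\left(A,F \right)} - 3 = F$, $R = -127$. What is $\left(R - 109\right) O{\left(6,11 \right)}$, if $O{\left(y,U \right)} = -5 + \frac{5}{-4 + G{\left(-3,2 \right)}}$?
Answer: $\frac{47200}{31} \approx 1522.6$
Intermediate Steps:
$G{\left(A,F \right)} = \frac{1}{3} + \frac{F}{9}$
$O{\left(y,U \right)} = - \frac{200}{31}$ ($O{\left(y,U \right)} = -5 + \frac{5}{-4 + \left(\frac{1}{3} + \frac{1}{9} \cdot 2\right)} = -5 + \frac{5}{-4 + \left(\frac{1}{3} + \frac{2}{9}\right)} = -5 + \frac{5}{-4 + \frac{5}{9}} = -5 + \frac{5}{- \frac{31}{9}} = -5 + 5 \left(- \frac{9}{31}\right) = -5 - \frac{45}{31} = - \frac{200}{31}$)
$\left(R - 109\right) O{\left(6,11 \right)} = \left(-127 - 109\right) \left(- \frac{200}{31}\right) = \left(-236\right) \left(- \frac{200}{31}\right) = \frac{47200}{31}$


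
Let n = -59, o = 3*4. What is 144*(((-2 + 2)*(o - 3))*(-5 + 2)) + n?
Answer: -59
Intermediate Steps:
o = 12
144*(((-2 + 2)*(o - 3))*(-5 + 2)) + n = 144*(((-2 + 2)*(12 - 3))*(-5 + 2)) - 59 = 144*((0*9)*(-3)) - 59 = 144*(0*(-3)) - 59 = 144*0 - 59 = 0 - 59 = -59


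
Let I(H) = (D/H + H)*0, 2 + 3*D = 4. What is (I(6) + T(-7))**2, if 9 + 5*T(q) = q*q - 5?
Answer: 49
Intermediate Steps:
D = 2/3 (D = -2/3 + (1/3)*4 = -2/3 + 4/3 = 2/3 ≈ 0.66667)
I(H) = 0 (I(H) = (2/(3*H) + H)*0 = (H + 2/(3*H))*0 = 0)
T(q) = -14/5 + q**2/5 (T(q) = -9/5 + (q*q - 5)/5 = -9/5 + (q**2 - 5)/5 = -9/5 + (-5 + q**2)/5 = -9/5 + (-1 + q**2/5) = -14/5 + q**2/5)
(I(6) + T(-7))**2 = (0 + (-14/5 + (1/5)*(-7)**2))**2 = (0 + (-14/5 + (1/5)*49))**2 = (0 + (-14/5 + 49/5))**2 = (0 + 7)**2 = 7**2 = 49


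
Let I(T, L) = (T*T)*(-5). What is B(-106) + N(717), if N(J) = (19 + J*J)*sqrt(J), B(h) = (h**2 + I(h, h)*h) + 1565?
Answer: 5967881 + 514108*sqrt(717) ≈ 1.9734e+7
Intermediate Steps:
I(T, L) = -5*T**2 (I(T, L) = T**2*(-5) = -5*T**2)
B(h) = 1565 + h**2 - 5*h**3 (B(h) = (h**2 + (-5*h**2)*h) + 1565 = (h**2 - 5*h**3) + 1565 = 1565 + h**2 - 5*h**3)
N(J) = sqrt(J)*(19 + J**2) (N(J) = (19 + J**2)*sqrt(J) = sqrt(J)*(19 + J**2))
B(-106) + N(717) = (1565 + (-106)**2 - 5*(-106)**3) + sqrt(717)*(19 + 717**2) = (1565 + 11236 - 5*(-1191016)) + sqrt(717)*(19 + 514089) = (1565 + 11236 + 5955080) + sqrt(717)*514108 = 5967881 + 514108*sqrt(717)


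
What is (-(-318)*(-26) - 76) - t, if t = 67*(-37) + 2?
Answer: -5867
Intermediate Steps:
t = -2477 (t = -2479 + 2 = -2477)
(-(-318)*(-26) - 76) - t = (-(-318)*(-26) - 76) - 1*(-2477) = (-106*78 - 76) + 2477 = (-8268 - 76) + 2477 = -8344 + 2477 = -5867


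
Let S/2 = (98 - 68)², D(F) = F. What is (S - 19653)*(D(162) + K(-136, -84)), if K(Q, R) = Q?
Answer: -464178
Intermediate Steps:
S = 1800 (S = 2*(98 - 68)² = 2*30² = 2*900 = 1800)
(S - 19653)*(D(162) + K(-136, -84)) = (1800 - 19653)*(162 - 136) = -17853*26 = -464178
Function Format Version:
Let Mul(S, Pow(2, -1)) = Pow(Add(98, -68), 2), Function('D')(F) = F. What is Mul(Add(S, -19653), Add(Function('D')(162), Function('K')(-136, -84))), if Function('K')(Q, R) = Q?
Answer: -464178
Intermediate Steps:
S = 1800 (S = Mul(2, Pow(Add(98, -68), 2)) = Mul(2, Pow(30, 2)) = Mul(2, 900) = 1800)
Mul(Add(S, -19653), Add(Function('D')(162), Function('K')(-136, -84))) = Mul(Add(1800, -19653), Add(162, -136)) = Mul(-17853, 26) = -464178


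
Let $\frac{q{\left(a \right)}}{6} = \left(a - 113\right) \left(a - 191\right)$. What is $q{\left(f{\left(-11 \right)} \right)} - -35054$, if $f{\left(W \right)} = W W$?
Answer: $31694$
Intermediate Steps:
$f{\left(W \right)} = W^{2}$
$q{\left(a \right)} = 6 \left(-191 + a\right) \left(-113 + a\right)$ ($q{\left(a \right)} = 6 \left(a - 113\right) \left(a - 191\right) = 6 \left(-113 + a\right) \left(-191 + a\right) = 6 \left(-191 + a\right) \left(-113 + a\right)$)
$q{\left(f{\left(-11 \right)} \right)} - -35054 = \left(129498 - 1824 \left(-11\right)^{2} + 6 \left(\left(-11\right)^{2}\right)^{2}\right) - -35054 = \left(129498 - 220704 + 6 \cdot 121^{2}\right) + 35054 = \left(129498 - 220704 + 6 \cdot 14641\right) + 35054 = \left(129498 - 220704 + 87846\right) + 35054 = -3360 + 35054 = 31694$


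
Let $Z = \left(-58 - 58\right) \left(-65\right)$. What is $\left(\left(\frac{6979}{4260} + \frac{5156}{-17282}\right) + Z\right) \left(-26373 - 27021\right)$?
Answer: $- \frac{2470377525265441}{6135110} \approx -4.0266 \cdot 10^{8}$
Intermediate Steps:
$Z = 7540$ ($Z = \left(-116\right) \left(-65\right) = 7540$)
$\left(\left(\frac{6979}{4260} + \frac{5156}{-17282}\right) + Z\right) \left(-26373 - 27021\right) = \left(\left(\frac{6979}{4260} + \frac{5156}{-17282}\right) + 7540\right) \left(-26373 - 27021\right) = \left(\left(6979 \cdot \frac{1}{4260} + 5156 \left(- \frac{1}{17282}\right)\right) + 7540\right) \left(-53394\right) = \left(\left(\frac{6979}{4260} - \frac{2578}{8641}\right) + 7540\right) \left(-53394\right) = \left(\frac{49323259}{36810660} + 7540\right) \left(-53394\right) = \frac{277601699659}{36810660} \left(-53394\right) = - \frac{2470377525265441}{6135110}$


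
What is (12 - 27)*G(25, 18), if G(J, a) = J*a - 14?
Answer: -6540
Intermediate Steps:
G(J, a) = -14 + J*a
(12 - 27)*G(25, 18) = (12 - 27)*(-14 + 25*18) = -15*(-14 + 450) = -15*436 = -6540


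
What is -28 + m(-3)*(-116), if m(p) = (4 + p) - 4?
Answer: 320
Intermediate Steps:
m(p) = p
-28 + m(-3)*(-116) = -28 - 3*(-116) = -28 + 348 = 320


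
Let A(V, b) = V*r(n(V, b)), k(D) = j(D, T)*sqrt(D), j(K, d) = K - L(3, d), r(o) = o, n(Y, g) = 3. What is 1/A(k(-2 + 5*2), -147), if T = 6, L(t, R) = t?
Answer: sqrt(2)/60 ≈ 0.023570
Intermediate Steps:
j(K, d) = -3 + K (j(K, d) = K - 1*3 = K - 3 = -3 + K)
k(D) = sqrt(D)*(-3 + D) (k(D) = (-3 + D)*sqrt(D) = sqrt(D)*(-3 + D))
A(V, b) = 3*V (A(V, b) = V*3 = 3*V)
1/A(k(-2 + 5*2), -147) = 1/(3*(sqrt(-2 + 5*2)*(-3 + (-2 + 5*2)))) = 1/(3*(sqrt(-2 + 10)*(-3 + (-2 + 10)))) = 1/(3*(sqrt(8)*(-3 + 8))) = 1/(3*((2*sqrt(2))*5)) = 1/(3*(10*sqrt(2))) = 1/(30*sqrt(2)) = sqrt(2)/60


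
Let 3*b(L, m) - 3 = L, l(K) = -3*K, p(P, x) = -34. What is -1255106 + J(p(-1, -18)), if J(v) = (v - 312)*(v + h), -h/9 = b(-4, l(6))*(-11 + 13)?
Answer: -1245418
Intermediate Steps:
b(L, m) = 1 + L/3
h = 6 (h = -9*(1 + (1/3)*(-4))*(-11 + 13) = -9*(1 - 4/3)*2 = -(-3)*2 = -9*(-2/3) = 6)
J(v) = (-312 + v)*(6 + v) (J(v) = (v - 312)*(v + 6) = (-312 + v)*(6 + v))
-1255106 + J(p(-1, -18)) = -1255106 + (-1872 + (-34)**2 - 306*(-34)) = -1255106 + (-1872 + 1156 + 10404) = -1255106 + 9688 = -1245418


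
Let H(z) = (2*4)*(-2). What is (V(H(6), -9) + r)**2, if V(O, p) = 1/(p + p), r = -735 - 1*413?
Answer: 427042225/324 ≈ 1.3180e+6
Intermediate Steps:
r = -1148 (r = -735 - 413 = -1148)
H(z) = -16 (H(z) = 8*(-2) = -16)
V(O, p) = 1/(2*p)
(V(H(6), -9) + r)**2 = ((1/2)/(-9) - 1148)**2 = ((1/2)*(-1/9) - 1148)**2 = (-1/18 - 1148)**2 = (-20665/18)**2 = 427042225/324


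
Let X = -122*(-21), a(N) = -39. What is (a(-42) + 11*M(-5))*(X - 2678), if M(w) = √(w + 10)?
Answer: 4524 - 1276*√5 ≈ 1670.8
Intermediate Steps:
M(w) = √(10 + w)
X = 2562
(a(-42) + 11*M(-5))*(X - 2678) = (-39 + 11*√(10 - 5))*(2562 - 2678) = (-39 + 11*√5)*(-116) = 4524 - 1276*√5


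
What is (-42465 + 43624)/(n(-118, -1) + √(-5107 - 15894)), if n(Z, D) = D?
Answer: -1159/21002 - 1159*I*√21001/21002 ≈ -0.055185 - 7.9973*I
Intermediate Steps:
(-42465 + 43624)/(n(-118, -1) + √(-5107 - 15894)) = (-42465 + 43624)/(-1 + √(-5107 - 15894)) = 1159/(-1 + √(-21001)) = 1159/(-1 + I*√21001)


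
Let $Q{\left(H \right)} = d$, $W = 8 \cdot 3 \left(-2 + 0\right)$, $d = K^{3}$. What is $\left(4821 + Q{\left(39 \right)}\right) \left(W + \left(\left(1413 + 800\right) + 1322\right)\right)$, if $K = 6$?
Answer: $17564019$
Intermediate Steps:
$d = 216$ ($d = 6^{3} = 216$)
$W = -48$ ($W = 8 \cdot 3 \left(-2\right) = 8 \left(-6\right) = -48$)
$Q{\left(H \right)} = 216$
$\left(4821 + Q{\left(39 \right)}\right) \left(W + \left(\left(1413 + 800\right) + 1322\right)\right) = \left(4821 + 216\right) \left(-48 + \left(\left(1413 + 800\right) + 1322\right)\right) = 5037 \left(-48 + \left(2213 + 1322\right)\right) = 5037 \left(-48 + 3535\right) = 5037 \cdot 3487 = 17564019$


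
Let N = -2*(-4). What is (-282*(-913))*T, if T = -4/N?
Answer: -128733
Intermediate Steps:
N = 8
T = -½ (T = -4/8 = -4*⅛ = -½ ≈ -0.50000)
(-282*(-913))*T = -282*(-913)*(-½) = 257466*(-½) = -128733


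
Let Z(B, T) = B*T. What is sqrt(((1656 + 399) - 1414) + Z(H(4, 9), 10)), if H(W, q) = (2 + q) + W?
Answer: sqrt(791) ≈ 28.125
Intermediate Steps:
H(W, q) = 2 + W + q
sqrt(((1656 + 399) - 1414) + Z(H(4, 9), 10)) = sqrt(((1656 + 399) - 1414) + (2 + 4 + 9)*10) = sqrt((2055 - 1414) + 15*10) = sqrt(641 + 150) = sqrt(791)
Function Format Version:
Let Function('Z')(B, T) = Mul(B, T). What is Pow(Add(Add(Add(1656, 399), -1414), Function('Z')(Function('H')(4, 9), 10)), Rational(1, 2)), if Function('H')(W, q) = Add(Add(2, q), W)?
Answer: Pow(791, Rational(1, 2)) ≈ 28.125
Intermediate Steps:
Function('H')(W, q) = Add(2, W, q)
Pow(Add(Add(Add(1656, 399), -1414), Function('Z')(Function('H')(4, 9), 10)), Rational(1, 2)) = Pow(Add(Add(Add(1656, 399), -1414), Mul(Add(2, 4, 9), 10)), Rational(1, 2)) = Pow(Add(Add(2055, -1414), Mul(15, 10)), Rational(1, 2)) = Pow(Add(641, 150), Rational(1, 2)) = Pow(791, Rational(1, 2))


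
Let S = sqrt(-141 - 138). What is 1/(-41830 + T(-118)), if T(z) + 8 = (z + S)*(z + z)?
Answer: I/(2*(-6995*I + 354*sqrt(31))) ≈ -6.6222e-5 + 1.8659e-5*I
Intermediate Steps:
S = 3*I*sqrt(31) (S = sqrt(-279) = 3*I*sqrt(31) ≈ 16.703*I)
T(z) = -8 + 2*z*(z + 3*I*sqrt(31)) (T(z) = -8 + (z + 3*I*sqrt(31))*(z + z) = -8 + (z + 3*I*sqrt(31))*(2*z) = -8 + 2*z*(z + 3*I*sqrt(31)))
1/(-41830 + T(-118)) = 1/(-41830 + (-8 + 2*(-118)**2 + 6*I*(-118)*sqrt(31))) = 1/(-41830 + (-8 + 2*13924 - 708*I*sqrt(31))) = 1/(-41830 + (-8 + 27848 - 708*I*sqrt(31))) = 1/(-41830 + (27840 - 708*I*sqrt(31))) = 1/(-13990 - 708*I*sqrt(31))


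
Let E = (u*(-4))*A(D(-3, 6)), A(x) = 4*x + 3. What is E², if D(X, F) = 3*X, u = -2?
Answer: 69696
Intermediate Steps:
A(x) = 3 + 4*x
E = -264 (E = (-2*(-4))*(3 + 4*(3*(-3))) = 8*(3 + 4*(-9)) = 8*(3 - 36) = 8*(-33) = -264)
E² = (-264)² = 69696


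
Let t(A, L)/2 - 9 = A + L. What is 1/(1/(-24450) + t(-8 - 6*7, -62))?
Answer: -24450/5036701 ≈ -0.0048544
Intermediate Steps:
t(A, L) = 18 + 2*A + 2*L (t(A, L) = 18 + 2*(A + L) = 18 + (2*A + 2*L) = 18 + 2*A + 2*L)
1/(1/(-24450) + t(-8 - 6*7, -62)) = 1/(1/(-24450) + (18 + 2*(-8 - 6*7) + 2*(-62))) = 1/(-1/24450 + (18 + 2*(-8 - 42) - 124)) = 1/(-1/24450 + (18 + 2*(-50) - 124)) = 1/(-1/24450 + (18 - 100 - 124)) = 1/(-1/24450 - 206) = 1/(-5036701/24450) = -24450/5036701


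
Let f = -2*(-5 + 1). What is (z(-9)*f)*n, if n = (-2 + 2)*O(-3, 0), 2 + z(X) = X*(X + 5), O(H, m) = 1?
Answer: 0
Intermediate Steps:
z(X) = -2 + X*(5 + X) (z(X) = -2 + X*(X + 5) = -2 + X*(5 + X))
f = 8 (f = -2*(-4) = 8)
n = 0 (n = (-2 + 2)*1 = 0*1 = 0)
(z(-9)*f)*n = ((-2 + (-9)² + 5*(-9))*8)*0 = ((-2 + 81 - 45)*8)*0 = (34*8)*0 = 272*0 = 0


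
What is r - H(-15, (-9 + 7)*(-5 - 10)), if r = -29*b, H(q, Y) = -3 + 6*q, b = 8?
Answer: -139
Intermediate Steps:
r = -232 (r = -29*8 = -232)
r - H(-15, (-9 + 7)*(-5 - 10)) = -232 - (-3 + 6*(-15)) = -232 - (-3 - 90) = -232 - 1*(-93) = -232 + 93 = -139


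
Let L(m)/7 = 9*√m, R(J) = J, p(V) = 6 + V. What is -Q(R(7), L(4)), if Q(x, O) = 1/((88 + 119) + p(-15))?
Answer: -1/198 ≈ -0.0050505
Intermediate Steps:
L(m) = 63*√m (L(m) = 7*(9*√m) = 63*√m)
Q(x, O) = 1/198 (Q(x, O) = 1/((88 + 119) + (6 - 15)) = 1/(207 - 9) = 1/198)
-Q(R(7), L(4)) = -1*1/198 = -1/198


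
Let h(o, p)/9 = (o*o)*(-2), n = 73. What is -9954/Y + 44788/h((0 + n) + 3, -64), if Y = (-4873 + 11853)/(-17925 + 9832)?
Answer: 523444538791/45356040 ≈ 11541.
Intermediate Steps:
Y = -6980/8093 (Y = 6980/(-8093) = 6980*(-1/8093) = -6980/8093 ≈ -0.86247)
h(o, p) = -18*o**2 (h(o, p) = 9*((o*o)*(-2)) = 9*(o**2*(-2)) = 9*(-2*o**2) = -18*o**2)
-9954/Y + 44788/h((0 + n) + 3, -64) = -9954/(-6980/8093) + 44788/((-18*((0 + 73) + 3)**2)) = -9954*(-8093/6980) + 44788/((-18*(73 + 3)**2)) = 40278861/3490 + 44788/((-18*76**2)) = 40278861/3490 + 44788/((-18*5776)) = 40278861/3490 + 44788/(-103968) = 40278861/3490 + 44788*(-1/103968) = 40278861/3490 - 11197/25992 = 523444538791/45356040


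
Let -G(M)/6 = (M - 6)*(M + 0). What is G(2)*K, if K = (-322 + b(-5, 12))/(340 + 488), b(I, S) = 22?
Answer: -400/23 ≈ -17.391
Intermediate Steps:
G(M) = -6*M*(-6 + M) (G(M) = -6*(M - 6)*(M + 0) = -6*(-6 + M)*M = -6*M*(-6 + M))
K = -25/69 (K = (-322 + 22)/(340 + 488) = -300/828 = -300*1/828 = -25/69 ≈ -0.36232)
G(2)*K = (6*2*(6 - 1*2))*(-25/69) = (6*2*(6 - 2))*(-25/69) = (6*2*4)*(-25/69) = 48*(-25/69) = -400/23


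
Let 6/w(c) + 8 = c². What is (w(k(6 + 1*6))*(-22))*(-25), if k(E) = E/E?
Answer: -3300/7 ≈ -471.43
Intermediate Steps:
k(E) = 1
w(c) = 6/(-8 + c²)
(w(k(6 + 1*6))*(-22))*(-25) = ((6/(-8 + 1²))*(-22))*(-25) = ((6/(-8 + 1))*(-22))*(-25) = ((6/(-7))*(-22))*(-25) = ((6*(-⅐))*(-22))*(-25) = -6/7*(-22)*(-25) = (132/7)*(-25) = -3300/7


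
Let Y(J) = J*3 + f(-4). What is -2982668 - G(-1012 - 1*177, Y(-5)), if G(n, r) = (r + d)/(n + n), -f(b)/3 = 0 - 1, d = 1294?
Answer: -3546391611/1189 ≈ -2.9827e+6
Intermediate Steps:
f(b) = 3 (f(b) = -3*(0 - 1) = -3*(-1) = 3)
Y(J) = 3 + 3*J (Y(J) = J*3 + 3 = 3*J + 3 = 3 + 3*J)
G(n, r) = (1294 + r)/(2*n) (G(n, r) = (r + 1294)/(n + n) = (1294 + r)/((2*n)) = (1294 + r)*(1/(2*n)) = (1294 + r)/(2*n))
-2982668 - G(-1012 - 1*177, Y(-5)) = -2982668 - (1294 + (3 + 3*(-5)))/(2*(-1012 - 1*177)) = -2982668 - (1294 + (3 - 15))/(2*(-1012 - 177)) = -2982668 - (1294 - 12)/(2*(-1189)) = -2982668 - (-1)*1282/(2*1189) = -2982668 - 1*(-641/1189) = -2982668 + 641/1189 = -3546391611/1189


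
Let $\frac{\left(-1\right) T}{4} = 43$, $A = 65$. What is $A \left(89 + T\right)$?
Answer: $-5395$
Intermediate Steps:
$T = -172$ ($T = \left(-4\right) 43 = -172$)
$A \left(89 + T\right) = 65 \left(89 - 172\right) = 65 \left(-83\right) = -5395$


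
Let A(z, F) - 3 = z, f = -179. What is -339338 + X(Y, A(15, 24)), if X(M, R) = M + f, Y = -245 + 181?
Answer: -339581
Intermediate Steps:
A(z, F) = 3 + z
Y = -64
X(M, R) = -179 + M (X(M, R) = M - 179 = -179 + M)
-339338 + X(Y, A(15, 24)) = -339338 + (-179 - 64) = -339338 - 243 = -339581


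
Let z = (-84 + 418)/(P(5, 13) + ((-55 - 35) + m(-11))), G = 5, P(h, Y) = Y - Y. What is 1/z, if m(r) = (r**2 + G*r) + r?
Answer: -35/334 ≈ -0.10479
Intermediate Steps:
P(h, Y) = 0
m(r) = r**2 + 6*r (m(r) = (r**2 + 5*r) + r = r**2 + 6*r)
z = -334/35 (z = (-84 + 418)/(0 + ((-55 - 35) - 11*(6 - 11))) = 334/(0 + (-90 - 11*(-5))) = 334/(0 + (-90 + 55)) = 334/(0 - 35) = 334/(-35) = 334*(-1/35) = -334/35 ≈ -9.5429)
1/z = 1/(-334/35) = -35/334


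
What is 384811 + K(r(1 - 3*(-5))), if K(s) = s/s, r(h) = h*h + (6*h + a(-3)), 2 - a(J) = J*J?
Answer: 384812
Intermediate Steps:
a(J) = 2 - J**2 (a(J) = 2 - J*J = 2 - J**2)
r(h) = -7 + h**2 + 6*h (r(h) = h*h + (6*h + (2 - 1*(-3)**2)) = h**2 + (6*h + (2 - 1*9)) = h**2 + (6*h + (2 - 9)) = h**2 + (6*h - 7) = h**2 + (-7 + 6*h) = -7 + h**2 + 6*h)
K(s) = 1
384811 + K(r(1 - 3*(-5))) = 384811 + 1 = 384812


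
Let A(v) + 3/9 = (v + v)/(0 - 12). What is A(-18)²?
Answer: 64/9 ≈ 7.1111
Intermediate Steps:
A(v) = -⅓ - v/6 (A(v) = -⅓ + (v + v)/(0 - 12) = -⅓ + (2*v)/(-12) = -⅓ + (2*v)*(-1/12) = -⅓ - v/6)
A(-18)² = (-⅓ - ⅙*(-18))² = (-⅓ + 3)² = (8/3)² = 64/9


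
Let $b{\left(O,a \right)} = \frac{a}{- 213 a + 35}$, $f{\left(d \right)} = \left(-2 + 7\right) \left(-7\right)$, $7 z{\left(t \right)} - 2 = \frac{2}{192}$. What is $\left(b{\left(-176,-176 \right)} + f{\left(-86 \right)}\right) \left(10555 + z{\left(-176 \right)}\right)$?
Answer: $- \frac{3105573898531}{8405152} \approx -3.6948 \cdot 10^{5}$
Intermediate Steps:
$z{\left(t \right)} = \frac{193}{672}$ ($z{\left(t \right)} = \frac{2}{7} + \frac{2 \cdot \frac{1}{192}}{7} = \frac{2}{7} + \frac{1}{7} \cdot \frac{1}{96} = \frac{2}{7} + \frac{1}{672} = \frac{193}{672}$)
$f{\left(d \right)} = -35$ ($f{\left(d \right)} = 5 \left(-7\right) = -35$)
$b{\left(O,a \right)} = \frac{a}{35 - 213 a}$
$\left(b{\left(-176,-176 \right)} + f{\left(-86 \right)}\right) \left(10555 + z{\left(-176 \right)}\right) = \left(\left(-1\right) \left(-176\right) \frac{1}{-35 + 213 \left(-176\right)} - 35\right) \left(10555 + \frac{193}{672}\right) = \left(\left(-1\right) \left(-176\right) \frac{1}{-35 - 37488} - 35\right) \frac{7093153}{672} = \left(\left(-1\right) \left(-176\right) \frac{1}{-37523} - 35\right) \frac{7093153}{672} = \left(\left(-1\right) \left(-176\right) \left(- \frac{1}{37523}\right) - 35\right) \frac{7093153}{672} = \left(- \frac{176}{37523} - 35\right) \frac{7093153}{672} = \left(- \frac{1313481}{37523}\right) \frac{7093153}{672} = - \frac{3105573898531}{8405152}$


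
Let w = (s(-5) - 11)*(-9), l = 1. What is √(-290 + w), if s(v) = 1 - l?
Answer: I*√191 ≈ 13.82*I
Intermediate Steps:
s(v) = 0 (s(v) = 1 - 1*1 = 1 - 1 = 0)
w = 99 (w = (0 - 11)*(-9) = -11*(-9) = 99)
√(-290 + w) = √(-290 + 99) = √(-191) = I*√191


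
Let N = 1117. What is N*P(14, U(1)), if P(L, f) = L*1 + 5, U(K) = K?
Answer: 21223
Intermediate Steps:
P(L, f) = 5 + L (P(L, f) = L + 5 = 5 + L)
N*P(14, U(1)) = 1117*(5 + 14) = 1117*19 = 21223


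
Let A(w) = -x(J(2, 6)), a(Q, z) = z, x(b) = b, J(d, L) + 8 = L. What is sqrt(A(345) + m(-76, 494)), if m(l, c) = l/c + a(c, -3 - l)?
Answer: sqrt(12649)/13 ≈ 8.6514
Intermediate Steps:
J(d, L) = -8 + L
m(l, c) = -3 - l + l/c (m(l, c) = l/c + (-3 - l) = -3 - l + l/c)
A(w) = 2 (A(w) = -(-8 + 6) = -1*(-2) = 2)
sqrt(A(345) + m(-76, 494)) = sqrt(2 + (-3 - 1*(-76) - 76/494)) = sqrt(2 + (-3 + 76 - 76*1/494)) = sqrt(2 + (-3 + 76 - 2/13)) = sqrt(2 + 947/13) = sqrt(973/13) = sqrt(12649)/13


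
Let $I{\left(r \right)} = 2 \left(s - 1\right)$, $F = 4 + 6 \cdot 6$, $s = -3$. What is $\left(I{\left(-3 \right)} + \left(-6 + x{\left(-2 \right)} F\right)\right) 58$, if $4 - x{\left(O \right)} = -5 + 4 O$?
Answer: $38628$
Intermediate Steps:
$F = 40$ ($F = 4 + 36 = 40$)
$x{\left(O \right)} = 9 - 4 O$ ($x{\left(O \right)} = 4 - \left(-5 + 4 O\right) = 9 - 4 O$)
$I{\left(r \right)} = -8$ ($I{\left(r \right)} = 2 \left(-3 - 1\right) = 2 \left(-4\right) = -8$)
$\left(I{\left(-3 \right)} + \left(-6 + x{\left(-2 \right)} F\right)\right) 58 = \left(-8 - \left(6 - \left(9 - -8\right) 40\right)\right) 58 = \left(-8 - \left(6 - \left(9 + 8\right) 40\right)\right) 58 = \left(-8 + \left(-6 + 17 \cdot 40\right)\right) 58 = \left(-8 + \left(-6 + 680\right)\right) 58 = \left(-8 + 674\right) 58 = 666 \cdot 58 = 38628$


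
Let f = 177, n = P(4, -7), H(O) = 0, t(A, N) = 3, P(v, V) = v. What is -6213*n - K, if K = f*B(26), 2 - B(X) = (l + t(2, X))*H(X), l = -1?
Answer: -25206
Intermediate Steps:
n = 4
B(X) = 2 (B(X) = 2 - (-1 + 3)*0 = 2 - 2*0 = 2 - 1*0 = 2 + 0 = 2)
K = 354 (K = 177*2 = 354)
-6213*n - K = -6213*4 - 1*354 = -24852 - 354 = -25206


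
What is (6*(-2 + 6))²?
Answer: 576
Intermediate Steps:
(6*(-2 + 6))² = (6*4)² = 24² = 576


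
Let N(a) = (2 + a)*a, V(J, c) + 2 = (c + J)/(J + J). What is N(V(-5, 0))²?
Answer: 9/16 ≈ 0.56250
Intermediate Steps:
V(J, c) = -2 + (J + c)/(2*J) (V(J, c) = -2 + (c + J)/(J + J) = -2 + (J + c)/((2*J)) = -2 + (J + c)*(1/(2*J)) = -2 + (J + c)/(2*J))
N(a) = a*(2 + a)
N(V(-5, 0))² = (((½)*(0 - 3*(-5))/(-5))*(2 + (½)*(0 - 3*(-5))/(-5)))² = (((½)*(-⅕)*(0 + 15))*(2 + (½)*(-⅕)*(0 + 15)))² = (((½)*(-⅕)*15)*(2 + (½)*(-⅕)*15))² = (-3*(2 - 3/2)/2)² = (-3/2*½)² = (-¾)² = 9/16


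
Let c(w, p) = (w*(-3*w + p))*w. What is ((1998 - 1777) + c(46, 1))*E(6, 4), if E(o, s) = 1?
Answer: -289671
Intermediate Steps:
c(w, p) = w**2*(p - 3*w) (c(w, p) = (w*(p - 3*w))*w = w**2*(p - 3*w))
((1998 - 1777) + c(46, 1))*E(6, 4) = ((1998 - 1777) + 46**2*(1 - 3*46))*1 = (221 + 2116*(1 - 138))*1 = (221 + 2116*(-137))*1 = (221 - 289892)*1 = -289671*1 = -289671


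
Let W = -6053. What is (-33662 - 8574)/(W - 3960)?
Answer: 42236/10013 ≈ 4.2181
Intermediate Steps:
(-33662 - 8574)/(W - 3960) = (-33662 - 8574)/(-6053 - 3960) = -42236/(-10013) = -42236*(-1/10013) = 42236/10013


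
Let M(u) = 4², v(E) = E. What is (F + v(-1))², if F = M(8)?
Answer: 225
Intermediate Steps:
M(u) = 16
F = 16
(F + v(-1))² = (16 - 1)² = 15² = 225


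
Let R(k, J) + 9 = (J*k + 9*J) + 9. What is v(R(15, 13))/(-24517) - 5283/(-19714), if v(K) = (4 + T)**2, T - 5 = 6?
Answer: 125087661/483328138 ≈ 0.25880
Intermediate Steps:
T = 11 (T = 5 + 6 = 11)
R(k, J) = 9*J + J*k (R(k, J) = -9 + ((J*k + 9*J) + 9) = -9 + ((9*J + J*k) + 9) = -9 + (9 + 9*J + J*k) = 9*J + J*k)
v(K) = 225 (v(K) = (4 + 11)**2 = 15**2 = 225)
v(R(15, 13))/(-24517) - 5283/(-19714) = 225/(-24517) - 5283/(-19714) = 225*(-1/24517) - 5283*(-1/19714) = -225/24517 + 5283/19714 = 125087661/483328138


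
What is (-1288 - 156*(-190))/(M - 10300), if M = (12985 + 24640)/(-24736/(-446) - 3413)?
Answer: -21228021312/7720319675 ≈ -2.7496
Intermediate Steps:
M = -8390375/748731 (M = 37625/(-24736*(-1/446) - 3413) = 37625/(12368/223 - 3413) = 37625/(-748731/223) = 37625*(-223/748731) = -8390375/748731 ≈ -11.206)
(-1288 - 156*(-190))/(M - 10300) = (-1288 - 156*(-190))/(-8390375/748731 - 10300) = (-1288 + 29640)/(-7720319675/748731) = 28352*(-748731/7720319675) = -21228021312/7720319675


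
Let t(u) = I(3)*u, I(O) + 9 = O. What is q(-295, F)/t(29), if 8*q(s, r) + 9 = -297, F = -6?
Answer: 51/232 ≈ 0.21983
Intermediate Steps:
I(O) = -9 + O
q(s, r) = -153/4 (q(s, r) = -9/8 + (⅛)*(-297) = -9/8 - 297/8 = -153/4)
t(u) = -6*u (t(u) = (-9 + 3)*u = -6*u)
q(-295, F)/t(29) = -153/(4*((-6*29))) = -153/4/(-174) = -153/4*(-1/174) = 51/232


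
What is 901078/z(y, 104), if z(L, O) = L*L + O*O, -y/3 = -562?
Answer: 450539/1426706 ≈ 0.31579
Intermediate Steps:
y = 1686 (y = -3*(-562) = 1686)
z(L, O) = L**2 + O**2
901078/z(y, 104) = 901078/(1686**2 + 104**2) = 901078/(2842596 + 10816) = 901078/2853412 = 901078*(1/2853412) = 450539/1426706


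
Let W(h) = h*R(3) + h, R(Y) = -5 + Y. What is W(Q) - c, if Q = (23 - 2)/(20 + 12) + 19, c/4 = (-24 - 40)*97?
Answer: 793995/32 ≈ 24812.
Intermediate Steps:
c = -24832 (c = 4*((-24 - 40)*97) = 4*(-64*97) = 4*(-6208) = -24832)
Q = 629/32 (Q = 21/32 + 19 = 629/32 ≈ 19.656)
W(h) = -h (W(h) = h*(-5 + 3) + h = h*(-2) + h = -2*h + h = -h)
W(Q) - c = -1*629/32 - 1*(-24832) = -629/32 + 24832 = 793995/32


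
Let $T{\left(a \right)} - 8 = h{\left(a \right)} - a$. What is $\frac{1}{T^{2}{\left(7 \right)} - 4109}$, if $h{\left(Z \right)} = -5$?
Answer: $- \frac{1}{4093} \approx -0.00024432$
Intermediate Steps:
$T{\left(a \right)} = 3 - a$ ($T{\left(a \right)} = 8 - \left(5 + a\right) = 3 - a$)
$\frac{1}{T^{2}{\left(7 \right)} - 4109} = \frac{1}{\left(3 - 7\right)^{2} - 4109} = \frac{1}{\left(-4\right)^{2} - 4109} = \frac{1}{16 - 4109} = \frac{1}{-4093} = - \frac{1}{4093}$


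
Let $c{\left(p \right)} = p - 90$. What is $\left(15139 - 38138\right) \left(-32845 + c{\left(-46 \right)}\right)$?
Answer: $758530019$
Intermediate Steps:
$c{\left(p \right)} = -90 + p$
$\left(15139 - 38138\right) \left(-32845 + c{\left(-46 \right)}\right) = \left(15139 - 38138\right) \left(-32845 - 136\right) = - 22999 \left(-32845 - 136\right) = \left(-22999\right) \left(-32981\right) = 758530019$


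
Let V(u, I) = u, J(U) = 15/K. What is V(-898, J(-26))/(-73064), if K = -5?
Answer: 449/36532 ≈ 0.012291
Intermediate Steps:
J(U) = -3 (J(U) = 15/(-5) = 15*(-⅕) = -3)
V(-898, J(-26))/(-73064) = -898/(-73064) = -898*(-1/73064) = 449/36532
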